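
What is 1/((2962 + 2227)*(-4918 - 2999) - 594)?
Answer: -1/41081907 ≈ -2.4342e-8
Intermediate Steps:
1/((2962 + 2227)*(-4918 - 2999) - 594) = 1/(5189*(-7917) - 594) = 1/(-41081313 - 594) = 1/(-41081907) = -1/41081907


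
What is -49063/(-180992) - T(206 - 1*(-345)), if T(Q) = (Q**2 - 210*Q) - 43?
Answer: -4856990879/25856 ≈ -1.8785e+5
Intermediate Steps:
T(Q) = -43 + Q**2 - 210*Q
-49063/(-180992) - T(206 - 1*(-345)) = -49063/(-180992) - (-43 + (206 - 1*(-345))**2 - 210*(206 - 1*(-345))) = -49063*(-1/180992) - (-43 + (206 + 345)**2 - 210*(206 + 345)) = 7009/25856 - (-43 + 551**2 - 210*551) = 7009/25856 - (-43 + 303601 - 115710) = 7009/25856 - 1*187848 = 7009/25856 - 187848 = -4856990879/25856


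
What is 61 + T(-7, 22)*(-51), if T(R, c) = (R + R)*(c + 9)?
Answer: 22195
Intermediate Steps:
T(R, c) = 2*R*(9 + c) (T(R, c) = (2*R)*(9 + c) = 2*R*(9 + c))
61 + T(-7, 22)*(-51) = 61 + (2*(-7)*(9 + 22))*(-51) = 61 + (2*(-7)*31)*(-51) = 61 - 434*(-51) = 61 + 22134 = 22195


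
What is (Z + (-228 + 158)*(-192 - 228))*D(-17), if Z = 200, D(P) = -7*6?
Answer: -1243200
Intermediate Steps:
D(P) = -42
(Z + (-228 + 158)*(-192 - 228))*D(-17) = (200 + (-228 + 158)*(-192 - 228))*(-42) = (200 - 70*(-420))*(-42) = (200 + 29400)*(-42) = 29600*(-42) = -1243200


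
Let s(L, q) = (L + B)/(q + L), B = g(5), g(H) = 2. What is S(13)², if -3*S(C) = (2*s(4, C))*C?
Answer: 2704/289 ≈ 9.3564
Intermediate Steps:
B = 2
s(L, q) = (2 + L)/(L + q) (s(L, q) = (L + 2)/(q + L) = (2 + L)/(L + q))
S(C) = -4*C/(4 + C) (S(C) = -2*((2 + 4)/(4 + C))*C/3 = -2*(6/(4 + C))*C/3 = -12/(4 + C)*C/3 = -4*C/(4 + C))
S(13)² = (-4*13/(4 + 13))² = (-4*13/17)² = (-4*13*1/17)² = (-52/17)² = 2704/289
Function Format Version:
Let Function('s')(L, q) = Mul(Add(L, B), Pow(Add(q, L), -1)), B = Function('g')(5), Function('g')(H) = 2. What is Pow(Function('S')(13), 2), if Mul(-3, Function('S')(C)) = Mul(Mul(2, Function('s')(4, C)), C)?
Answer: Rational(2704, 289) ≈ 9.3564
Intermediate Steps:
B = 2
Function('s')(L, q) = Mul(Pow(Add(L, q), -1), Add(2, L)) (Function('s')(L, q) = Mul(Add(L, 2), Pow(Add(q, L), -1)) = Mul(Add(2, L), Pow(Add(L, q), -1)) = Mul(Pow(Add(L, q), -1), Add(2, L)))
Function('S')(C) = Mul(-4, C, Pow(Add(4, C), -1)) (Function('S')(C) = Mul(Rational(-1, 3), Mul(Mul(2, Mul(Pow(Add(4, C), -1), Add(2, 4))), C)) = Mul(Rational(-1, 3), Mul(Mul(2, Mul(Pow(Add(4, C), -1), 6)), C)) = Mul(Rational(-1, 3), Mul(Mul(2, Mul(6, Pow(Add(4, C), -1))), C)) = Mul(Rational(-1, 3), Mul(Mul(12, Pow(Add(4, C), -1)), C)) = Mul(Rational(-1, 3), Mul(12, C, Pow(Add(4, C), -1))) = Mul(-4, C, Pow(Add(4, C), -1)))
Pow(Function('S')(13), 2) = Pow(Mul(-4, 13, Pow(Add(4, 13), -1)), 2) = Pow(Mul(-4, 13, Pow(17, -1)), 2) = Pow(Mul(-4, 13, Rational(1, 17)), 2) = Pow(Rational(-52, 17), 2) = Rational(2704, 289)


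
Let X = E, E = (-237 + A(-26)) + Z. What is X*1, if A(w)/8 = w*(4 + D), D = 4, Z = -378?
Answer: -2279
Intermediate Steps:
A(w) = 64*w (A(w) = 8*(w*(4 + 4)) = 8*(w*8) = 8*(8*w) = 64*w)
E = -2279 (E = (-237 + 64*(-26)) - 378 = (-237 - 1664) - 378 = -1901 - 378 = -2279)
X = -2279
X*1 = -2279*1 = -2279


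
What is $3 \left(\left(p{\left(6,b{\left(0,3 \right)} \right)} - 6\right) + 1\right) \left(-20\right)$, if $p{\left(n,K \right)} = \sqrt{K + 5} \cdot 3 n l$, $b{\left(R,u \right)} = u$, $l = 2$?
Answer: $300 - 4320 \sqrt{2} \approx -5809.4$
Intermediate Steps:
$p{\left(n,K \right)} = 6 n \sqrt{5 + K}$ ($p{\left(n,K \right)} = \sqrt{K + 5} \cdot 3 n 2 = \sqrt{5 + K} 3 \cdot 2 n = 3 \sqrt{5 + K} 2 n = 6 n \sqrt{5 + K}$)
$3 \left(\left(p{\left(6,b{\left(0,3 \right)} \right)} - 6\right) + 1\right) \left(-20\right) = 3 \left(\left(6 \cdot 6 \sqrt{5 + 3} - 6\right) + 1\right) \left(-20\right) = 3 \left(\left(6 \cdot 6 \sqrt{8} - 6\right) + 1\right) \left(-20\right) = 3 \left(\left(6 \cdot 6 \cdot 2 \sqrt{2} - 6\right) + 1\right) \left(-20\right) = 3 \left(\left(72 \sqrt{2} - 6\right) + 1\right) \left(-20\right) = 3 \left(\left(-6 + 72 \sqrt{2}\right) + 1\right) \left(-20\right) = 3 \left(-5 + 72 \sqrt{2}\right) \left(-20\right) = \left(-15 + 216 \sqrt{2}\right) \left(-20\right) = 300 - 4320 \sqrt{2}$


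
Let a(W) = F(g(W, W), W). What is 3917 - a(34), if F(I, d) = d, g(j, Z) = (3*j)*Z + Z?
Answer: 3883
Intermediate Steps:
g(j, Z) = Z + 3*Z*j (g(j, Z) = 3*Z*j + Z = Z + 3*Z*j)
a(W) = W
3917 - a(34) = 3917 - 1*34 = 3917 - 34 = 3883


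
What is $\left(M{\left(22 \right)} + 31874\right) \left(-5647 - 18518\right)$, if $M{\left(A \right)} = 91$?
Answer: $-772434225$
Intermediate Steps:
$\left(M{\left(22 \right)} + 31874\right) \left(-5647 - 18518\right) = \left(91 + 31874\right) \left(-5647 - 18518\right) = 31965 \left(-24165\right) = -772434225$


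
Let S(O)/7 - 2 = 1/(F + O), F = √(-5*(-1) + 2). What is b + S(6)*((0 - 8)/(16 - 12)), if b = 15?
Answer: -461/29 + 14*√7/29 ≈ -14.619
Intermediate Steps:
F = √7 (F = √(5 + 2) = √7 ≈ 2.6458)
S(O) = 14 + 7/(O + √7) (S(O) = 14 + 7/(√7 + O) = 14 + 7/(O + √7))
b + S(6)*((0 - 8)/(16 - 12)) = 15 + (7*(1 + 2*6 + 2*√7)/(6 + √7))*((0 - 8)/(16 - 12)) = 15 + (7*(1 + 12 + 2*√7)/(6 + √7))*(-8/4) = 15 + (7*(13 + 2*√7)/(6 + √7))*(-8*¼) = 15 + (7*(13 + 2*√7)/(6 + √7))*(-2) = 15 - 14*(13 + 2*√7)/(6 + √7)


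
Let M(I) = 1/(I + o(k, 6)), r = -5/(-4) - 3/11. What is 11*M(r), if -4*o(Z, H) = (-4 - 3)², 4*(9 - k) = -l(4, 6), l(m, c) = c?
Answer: -121/124 ≈ -0.97581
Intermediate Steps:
k = 21/2 (k = 9 - (-1)*6/4 = 9 - ¼*(-6) = 9 + 3/2 = 21/2 ≈ 10.500)
r = 43/44 (r = -5*(-¼) - 3*1/11 = 5/4 - 3/11 = 43/44 ≈ 0.97727)
o(Z, H) = -49/4 (o(Z, H) = -(-4 - 3)²/4 = -¼*(-7)² = -¼*49 = -49/4)
M(I) = 1/(-49/4 + I) (M(I) = 1/(I - 49/4) = 1/(-49/4 + I))
11*M(r) = 11*(4/(-49 + 4*(43/44))) = 11*(4/(-49 + 43/11)) = 11*(4/(-496/11)) = 11*(4*(-11/496)) = 11*(-11/124) = -121/124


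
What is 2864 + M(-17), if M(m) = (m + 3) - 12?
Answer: 2838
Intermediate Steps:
M(m) = -9 + m (M(m) = (3 + m) - 12 = -9 + m)
2864 + M(-17) = 2864 + (-9 - 17) = 2864 - 26 = 2838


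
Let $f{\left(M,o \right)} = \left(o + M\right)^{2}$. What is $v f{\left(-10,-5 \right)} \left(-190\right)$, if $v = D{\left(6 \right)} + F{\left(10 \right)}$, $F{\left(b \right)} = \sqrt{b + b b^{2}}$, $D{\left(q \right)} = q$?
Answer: $-256500 - 42750 \sqrt{1010} \approx -1.6151 \cdot 10^{6}$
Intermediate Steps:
$F{\left(b \right)} = \sqrt{b + b^{3}}$
$v = 6 + \sqrt{1010}$ ($v = 6 + \sqrt{10 + 10^{3}} = 6 + \sqrt{10 + 1000} = 6 + \sqrt{1010} \approx 37.781$)
$f{\left(M,o \right)} = \left(M + o\right)^{2}$
$v f{\left(-10,-5 \right)} \left(-190\right) = \left(6 + \sqrt{1010}\right) \left(-10 - 5\right)^{2} \left(-190\right) = \left(6 + \sqrt{1010}\right) \left(-15\right)^{2} \left(-190\right) = \left(6 + \sqrt{1010}\right) 225 \left(-190\right) = \left(1350 + 225 \sqrt{1010}\right) \left(-190\right) = -256500 - 42750 \sqrt{1010}$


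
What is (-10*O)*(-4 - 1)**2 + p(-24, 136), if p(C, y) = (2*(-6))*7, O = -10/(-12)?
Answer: -877/3 ≈ -292.33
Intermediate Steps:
O = 5/6 (O = -10*(-1/12) = 5/6 ≈ 0.83333)
p(C, y) = -84 (p(C, y) = -12*7 = -84)
(-10*O)*(-4 - 1)**2 + p(-24, 136) = (-10*5/6)*(-4 - 1)**2 - 84 = -25/3*(-5)**2 - 84 = -25/3*25 - 84 = -625/3 - 84 = -877/3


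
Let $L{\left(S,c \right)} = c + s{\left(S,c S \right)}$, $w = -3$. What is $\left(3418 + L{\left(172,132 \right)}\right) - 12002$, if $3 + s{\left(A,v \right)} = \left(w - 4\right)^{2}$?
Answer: $-8406$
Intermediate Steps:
$s{\left(A,v \right)} = 46$ ($s{\left(A,v \right)} = -3 + \left(-3 - 4\right)^{2} = -3 + \left(-7\right)^{2} = -3 + 49 = 46$)
$L{\left(S,c \right)} = 46 + c$ ($L{\left(S,c \right)} = c + 46 = 46 + c$)
$\left(3418 + L{\left(172,132 \right)}\right) - 12002 = \left(3418 + \left(46 + 132\right)\right) - 12002 = \left(3418 + 178\right) - 12002 = 3596 - 12002 = -8406$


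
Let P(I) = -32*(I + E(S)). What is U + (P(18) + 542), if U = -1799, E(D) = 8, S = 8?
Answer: -2089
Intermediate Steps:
P(I) = -256 - 32*I (P(I) = -32*(I + 8) = -32*(8 + I) = -256 - 32*I)
U + (P(18) + 542) = -1799 + ((-256 - 32*18) + 542) = -1799 + ((-256 - 576) + 542) = -1799 + (-832 + 542) = -1799 - 290 = -2089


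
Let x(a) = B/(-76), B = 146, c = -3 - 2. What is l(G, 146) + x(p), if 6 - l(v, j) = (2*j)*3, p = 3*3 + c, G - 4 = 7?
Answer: -33133/38 ≈ -871.92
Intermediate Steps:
G = 11 (G = 4 + 7 = 11)
c = -5
p = 4 (p = 3*3 - 5 = 9 - 5 = 4)
x(a) = -73/38 (x(a) = 146/(-76) = 146*(-1/76) = -73/38)
l(v, j) = 6 - 6*j (l(v, j) = 6 - 2*j*3 = 6 - 6*j)
l(G, 146) + x(p) = (6 - 6*146) - 73/38 = (6 - 876) - 73/38 = -870 - 73/38 = -33133/38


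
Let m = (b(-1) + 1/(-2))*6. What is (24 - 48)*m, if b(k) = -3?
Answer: 504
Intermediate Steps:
m = -21 (m = (-3 + 1/(-2))*6 = (-3 - 1/2)*6 = -7/2*6 = -21)
(24 - 48)*m = (24 - 48)*(-21) = -24*(-21) = 504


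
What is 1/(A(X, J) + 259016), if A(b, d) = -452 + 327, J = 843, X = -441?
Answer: 1/258891 ≈ 3.8626e-6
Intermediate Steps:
A(b, d) = -125
1/(A(X, J) + 259016) = 1/(-125 + 259016) = 1/258891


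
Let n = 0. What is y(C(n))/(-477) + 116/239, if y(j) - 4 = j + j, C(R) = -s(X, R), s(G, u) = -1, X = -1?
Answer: 17966/38001 ≈ 0.47278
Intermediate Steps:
C(R) = 1 (C(R) = -1*(-1) = 1)
y(j) = 4 + 2*j (y(j) = 4 + (j + j) = 4 + 2*j)
y(C(n))/(-477) + 116/239 = (4 + 2*1)/(-477) + 116/239 = (4 + 2)*(-1/477) + 116*(1/239) = 6*(-1/477) + 116/239 = -2/159 + 116/239 = 17966/38001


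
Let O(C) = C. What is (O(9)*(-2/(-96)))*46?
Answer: 69/8 ≈ 8.6250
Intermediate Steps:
(O(9)*(-2/(-96)))*46 = (9*(-2/(-96)))*46 = (9*(-2*(-1/96)))*46 = (9*(1/48))*46 = (3/16)*46 = 69/8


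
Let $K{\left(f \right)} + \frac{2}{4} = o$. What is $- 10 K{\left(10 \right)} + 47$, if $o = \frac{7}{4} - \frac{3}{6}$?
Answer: $\frac{79}{2} \approx 39.5$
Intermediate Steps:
$o = \frac{5}{4}$ ($o = 7 \cdot \frac{1}{4} - \frac{1}{2} = \frac{7}{4} - \frac{1}{2} = \frac{5}{4} \approx 1.25$)
$K{\left(f \right)} = \frac{3}{4}$ ($K{\left(f \right)} = - \frac{1}{2} + \frac{5}{4} = \frac{3}{4}$)
$- 10 K{\left(10 \right)} + 47 = \left(-10\right) \frac{3}{4} + 47 = - \frac{15}{2} + 47 = \frac{79}{2}$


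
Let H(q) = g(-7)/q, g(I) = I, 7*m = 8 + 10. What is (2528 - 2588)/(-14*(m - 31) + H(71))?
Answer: -1420/9417 ≈ -0.15079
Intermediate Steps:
m = 18/7 (m = (8 + 10)/7 = (⅐)*18 = 18/7 ≈ 2.5714)
H(q) = -7/q
(2528 - 2588)/(-14*(m - 31) + H(71)) = (2528 - 2588)/(-14*(18/7 - 31) - 7/71) = -60/(-14*(-199/7) - 7*1/71) = -60/(398 - 7/71) = -60/28251/71 = -60*71/28251 = -1420/9417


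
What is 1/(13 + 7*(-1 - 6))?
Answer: -1/36 ≈ -0.027778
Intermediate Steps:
1/(13 + 7*(-1 - 6)) = 1/(13 + 7*(-7)) = 1/(13 - 49) = 1/(-36) = -1/36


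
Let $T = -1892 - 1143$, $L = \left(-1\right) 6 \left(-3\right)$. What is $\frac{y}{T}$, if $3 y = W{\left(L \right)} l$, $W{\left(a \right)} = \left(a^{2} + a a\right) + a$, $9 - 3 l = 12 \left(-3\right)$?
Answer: $- \frac{666}{607} \approx -1.0972$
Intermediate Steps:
$l = 15$ ($l = 3 - \frac{12 \left(-3\right)}{3} = 3 - -12 = 3 + 12 = 15$)
$L = 18$ ($L = \left(-6\right) \left(-3\right) = 18$)
$T = -3035$ ($T = -1892 - 1143 = -3035$)
$W{\left(a \right)} = a + 2 a^{2}$ ($W{\left(a \right)} = \left(a^{2} + a^{2}\right) + a = 2 a^{2} + a = a + 2 a^{2}$)
$y = 3330$ ($y = \frac{18 \left(1 + 2 \cdot 18\right) 15}{3} = \frac{18 \left(1 + 36\right) 15}{3} = \frac{18 \cdot 37 \cdot 15}{3} = \frac{666 \cdot 15}{3} = \frac{1}{3} \cdot 9990 = 3330$)
$\frac{y}{T} = \frac{3330}{-3035} = 3330 \left(- \frac{1}{3035}\right) = - \frac{666}{607}$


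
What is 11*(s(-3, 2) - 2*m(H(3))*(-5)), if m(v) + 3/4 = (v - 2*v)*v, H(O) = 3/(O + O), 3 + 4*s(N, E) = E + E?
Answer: -429/4 ≈ -107.25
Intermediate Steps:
s(N, E) = -¾ + E/2 (s(N, E) = -¾ + (E + E)/4 = -¾ + (2*E)/4 = -¾ + E/2)
H(O) = 3/(2*O)
m(v) = -¾ - v² (m(v) = -¾ + (v - 2*v)*v = -¾ + (-v)*v = -¾ - v²)
11*(s(-3, 2) - 2*m(H(3))*(-5)) = 11*((-¾ + (½)*2) - 2*(-¾ - ((3/2)/3)²)*(-5)) = 11*((-¾ + 1) - 2*(-¾ - ((3/2)*(⅓))²)*(-5)) = 11*(¼ - 2*(-¾ - (½)²)*(-5)) = 11*(¼ - 2*(-¾ - 1*¼)*(-5)) = 11*(¼ - 2*(-¾ - ¼)*(-5)) = 11*(¼ - 2*(-1)*(-5)) = 11*(¼ + 2*(-5)) = 11*(¼ - 10) = 11*(-39/4) = -429/4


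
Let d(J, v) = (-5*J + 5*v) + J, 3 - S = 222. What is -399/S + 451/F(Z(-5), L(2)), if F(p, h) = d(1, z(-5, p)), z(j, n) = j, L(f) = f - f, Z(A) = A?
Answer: -29066/2117 ≈ -13.730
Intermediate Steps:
S = -219 (S = 3 - 1*222 = 3 - 222 = -219)
L(f) = 0
d(J, v) = -4*J + 5*v
F(p, h) = -29 (F(p, h) = -4*1 + 5*(-5) = -4 - 25 = -29)
-399/S + 451/F(Z(-5), L(2)) = -399/(-219) + 451/(-29) = -399*(-1/219) + 451*(-1/29) = 133/73 - 451/29 = -29066/2117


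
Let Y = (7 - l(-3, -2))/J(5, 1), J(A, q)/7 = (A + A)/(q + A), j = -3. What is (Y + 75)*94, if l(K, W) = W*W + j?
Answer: 248442/35 ≈ 7098.3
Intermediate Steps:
l(K, W) = -3 + W² (l(K, W) = W*W - 3 = W² - 3 = -3 + W²)
J(A, q) = 14*A/(A + q) (J(A, q) = 7*((A + A)/(q + A)) = 7*((2*A)/(A + q)) = 7*(2*A/(A + q)) = 14*A/(A + q))
Y = 18/35 (Y = (7 - (-3 + (-2)²))/((14*5/(5 + 1))) = (7 - (-3 + 4))/((14*5/6)) = (7 - 1*1)/((14*5*(⅙))) = (7 - 1)/(35/3) = 6*(3/35) = 18/35 ≈ 0.51429)
(Y + 75)*94 = (18/35 + 75)*94 = (2643/35)*94 = 248442/35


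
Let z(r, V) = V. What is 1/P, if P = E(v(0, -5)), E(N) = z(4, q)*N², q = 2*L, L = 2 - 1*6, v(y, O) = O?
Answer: -1/200 ≈ -0.0050000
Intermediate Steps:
L = -4 (L = 2 - 6 = -4)
q = -8 (q = 2*(-4) = -8)
E(N) = -8*N²
P = -200 (P = -8*(-5)² = -8*25 = -200)
1/P = 1/(-200) = -1/200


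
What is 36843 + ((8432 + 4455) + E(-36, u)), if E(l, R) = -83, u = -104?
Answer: 49647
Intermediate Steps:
36843 + ((8432 + 4455) + E(-36, u)) = 36843 + ((8432 + 4455) - 83) = 36843 + (12887 - 83) = 36843 + 12804 = 49647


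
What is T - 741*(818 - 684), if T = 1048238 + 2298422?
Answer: 3247366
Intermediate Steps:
T = 3346660
T - 741*(818 - 684) = 3346660 - 741*(818 - 684) = 3346660 - 741*134 = 3346660 - 99294 = 3247366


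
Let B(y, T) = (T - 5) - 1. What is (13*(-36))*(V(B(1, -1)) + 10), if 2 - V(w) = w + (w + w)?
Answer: -15444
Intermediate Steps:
B(y, T) = -6 + T (B(y, T) = (-5 + T) - 1 = -6 + T)
V(w) = 2 - 3*w (V(w) = 2 - (w + (w + w)) = 2 - (w + 2*w) = 2 - 3*w)
(13*(-36))*(V(B(1, -1)) + 10) = (13*(-36))*((2 - 3*(-6 - 1)) + 10) = -468*((2 - 3*(-7)) + 10) = -468*((2 + 21) + 10) = -468*(23 + 10) = -468*33 = -15444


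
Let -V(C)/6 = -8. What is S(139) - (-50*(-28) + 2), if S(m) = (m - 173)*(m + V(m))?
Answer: -7760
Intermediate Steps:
V(C) = 48 (V(C) = -6*(-8) = 48)
S(m) = (-173 + m)*(48 + m) (S(m) = (m - 173)*(m + 48) = (-173 + m)*(48 + m))
S(139) - (-50*(-28) + 2) = (-8304 + 139² - 125*139) - (-50*(-28) + 2) = (-8304 + 19321 - 17375) - (1400 + 2) = -6358 - 1*1402 = -6358 - 1402 = -7760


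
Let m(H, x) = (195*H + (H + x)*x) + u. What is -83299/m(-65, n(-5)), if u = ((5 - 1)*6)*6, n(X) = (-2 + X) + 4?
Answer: 83299/12327 ≈ 6.7574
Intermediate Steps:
n(X) = 2 + X
u = 144 (u = (4*6)*6 = 24*6 = 144)
m(H, x) = 144 + 195*H + x*(H + x) (m(H, x) = (195*H + (H + x)*x) + 144 = (195*H + x*(H + x)) + 144 = 144 + 195*H + x*(H + x))
-83299/m(-65, n(-5)) = -83299/(144 + (2 - 5)**2 + 195*(-65) - 65*(2 - 5)) = -83299/(144 + (-3)**2 - 12675 - 65*(-3)) = -83299/(144 + 9 - 12675 + 195) = -83299/(-12327) = -83299*(-1/12327) = 83299/12327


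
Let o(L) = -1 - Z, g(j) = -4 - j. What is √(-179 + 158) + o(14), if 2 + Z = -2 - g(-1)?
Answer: I*√21 ≈ 4.5826*I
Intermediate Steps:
Z = -1 (Z = -2 + (-2 - (-4 - 1*(-1))) = -2 + (-2 - (-4 + 1)) = -2 + (-2 - 1*(-3)) = -2 + (-2 + 3) = -2 + 1 = -1)
o(L) = 0 (o(L) = -1 - 1*(-1) = -1 + 1 = 0)
√(-179 + 158) + o(14) = √(-179 + 158) + 0 = √(-21) + 0 = I*√21 + 0 = I*√21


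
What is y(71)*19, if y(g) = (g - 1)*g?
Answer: 94430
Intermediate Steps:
y(g) = g*(-1 + g) (y(g) = (-1 + g)*g = g*(-1 + g))
y(71)*19 = (71*(-1 + 71))*19 = (71*70)*19 = 4970*19 = 94430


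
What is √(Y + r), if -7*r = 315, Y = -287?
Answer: 2*I*√83 ≈ 18.221*I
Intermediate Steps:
r = -45 (r = -⅐*315 = -45)
√(Y + r) = √(-287 - 45) = √(-332) = 2*I*√83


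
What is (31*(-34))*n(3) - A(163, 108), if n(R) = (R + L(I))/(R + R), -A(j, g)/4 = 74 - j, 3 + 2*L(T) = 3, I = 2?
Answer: -883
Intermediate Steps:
L(T) = 0 (L(T) = -3/2 + (½)*3 = -3/2 + 3/2 = 0)
A(j, g) = -296 + 4*j (A(j, g) = -4*(74 - j) = -296 + 4*j)
n(R) = ½ (n(R) = (R + 0)/(R + R) = R/((2*R)) = R*(1/(2*R)) = ½)
(31*(-34))*n(3) - A(163, 108) = (31*(-34))*(½) - (-296 + 4*163) = -1054*½ - (-296 + 652) = -527 - 1*356 = -527 - 356 = -883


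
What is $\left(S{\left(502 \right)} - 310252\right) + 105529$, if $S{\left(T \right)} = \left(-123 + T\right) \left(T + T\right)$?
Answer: $175793$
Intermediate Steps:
$S{\left(T \right)} = 2 T \left(-123 + T\right)$ ($S{\left(T \right)} = \left(-123 + T\right) 2 T = 2 T \left(-123 + T\right)$)
$\left(S{\left(502 \right)} - 310252\right) + 105529 = \left(2 \cdot 502 \left(-123 + 502\right) - 310252\right) + 105529 = \left(2 \cdot 502 \cdot 379 - 310252\right) + 105529 = \left(380516 - 310252\right) + 105529 = 70264 + 105529 = 175793$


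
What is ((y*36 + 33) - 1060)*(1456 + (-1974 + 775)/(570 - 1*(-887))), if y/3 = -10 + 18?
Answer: -345591459/1457 ≈ -2.3719e+5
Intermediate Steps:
y = 24 (y = 3*(-10 + 18) = 3*8 = 24)
((y*36 + 33) - 1060)*(1456 + (-1974 + 775)/(570 - 1*(-887))) = ((24*36 + 33) - 1060)*(1456 + (-1974 + 775)/(570 - 1*(-887))) = ((864 + 33) - 1060)*(1456 - 1199/(570 + 887)) = (897 - 1060)*(1456 - 1199/1457) = -163*(1456 - 1199*1/1457) = -163*(1456 - 1199/1457) = -163*2120193/1457 = -345591459/1457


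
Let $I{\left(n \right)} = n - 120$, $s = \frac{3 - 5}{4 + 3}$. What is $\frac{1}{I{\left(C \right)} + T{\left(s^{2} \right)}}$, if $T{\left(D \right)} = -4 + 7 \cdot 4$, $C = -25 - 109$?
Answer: $- \frac{1}{230} \approx -0.0043478$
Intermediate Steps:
$s = - \frac{2}{7} \approx -0.28571$
$C = -134$ ($C = -25 - 109 = -134$)
$T{\left(D \right)} = 24$ ($T{\left(D \right)} = -4 + 28 = 24$)
$I{\left(n \right)} = -120 + n$
$\frac{1}{I{\left(C \right)} + T{\left(s^{2} \right)}} = \frac{1}{\left(-120 - 134\right) + 24} = \frac{1}{-254 + 24} = \frac{1}{-230} = - \frac{1}{230}$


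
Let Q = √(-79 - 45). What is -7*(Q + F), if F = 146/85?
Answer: -1022/85 - 14*I*√31 ≈ -12.024 - 77.949*I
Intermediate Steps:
Q = 2*I*√31 (Q = √(-124) = 2*I*√31 ≈ 11.136*I)
F = 146/85 (F = 146*(1/85) = 146/85 ≈ 1.7176)
-7*(Q + F) = -7*(2*I*√31 + 146/85) = -7*(146/85 + 2*I*√31) = -1022/85 - 14*I*√31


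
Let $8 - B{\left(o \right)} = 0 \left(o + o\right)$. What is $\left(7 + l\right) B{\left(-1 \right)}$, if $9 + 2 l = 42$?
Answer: $188$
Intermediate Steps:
$l = \frac{33}{2}$ ($l = - \frac{9}{2} + \frac{1}{2} \cdot 42 = - \frac{9}{2} + 21 = \frac{33}{2} \approx 16.5$)
$B{\left(o \right)} = 8$ ($B{\left(o \right)} = 8 - 0 \left(o + o\right) = 8 - 0 \cdot 2 o = 8 - 0 = 8 + 0 = 8$)
$\left(7 + l\right) B{\left(-1 \right)} = \left(7 + \frac{33}{2}\right) 8 = \frac{47}{2} \cdot 8 = 188$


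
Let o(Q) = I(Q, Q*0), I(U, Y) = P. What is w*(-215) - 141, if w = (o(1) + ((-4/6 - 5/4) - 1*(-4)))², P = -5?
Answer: -283679/144 ≈ -1970.0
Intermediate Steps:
I(U, Y) = -5
o(Q) = -5
w = 1225/144 (w = (-5 + ((-4/6 - 5/4) - 1*(-4)))² = (-5 + ((-4*⅙ - 5*¼) + 4))² = (-5 + ((-⅔ - 5/4) + 4))² = (-5 + (-23/12 + 4))² = (-5 + 25/12)² = (-35/12)² = 1225/144 ≈ 8.5069)
w*(-215) - 141 = (1225/144)*(-215) - 141 = -263375/144 - 141 = -283679/144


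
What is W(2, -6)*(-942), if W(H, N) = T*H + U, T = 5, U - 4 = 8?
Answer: -20724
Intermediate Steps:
U = 12 (U = 4 + 8 = 12)
W(H, N) = 12 + 5*H (W(H, N) = 5*H + 12 = 12 + 5*H)
W(2, -6)*(-942) = (12 + 5*2)*(-942) = (12 + 10)*(-942) = 22*(-942) = -20724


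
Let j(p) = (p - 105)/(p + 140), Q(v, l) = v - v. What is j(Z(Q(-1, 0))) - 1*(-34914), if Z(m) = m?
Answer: 139653/4 ≈ 34913.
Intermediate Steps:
Q(v, l) = 0
j(p) = (-105 + p)/(140 + p)
j(Z(Q(-1, 0))) - 1*(-34914) = (-105 + 0)/(140 + 0) - 1*(-34914) = -105/140 + 34914 = (1/140)*(-105) + 34914 = -¾ + 34914 = 139653/4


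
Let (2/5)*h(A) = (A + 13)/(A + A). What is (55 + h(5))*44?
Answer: 2618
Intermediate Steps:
h(A) = 5*(13 + A)/(4*A) (h(A) = 5*((A + 13)/(A + A))/2 = 5*((13 + A)/((2*A)))/2 = 5*((13 + A)*(1/(2*A)))/2 = 5*((13 + A)/(2*A))/2 = 5*(13 + A)/(4*A))
(55 + h(5))*44 = (55 + (5/4)*(13 + 5)/5)*44 = (55 + (5/4)*(1/5)*18)*44 = (55 + 9/2)*44 = (119/2)*44 = 2618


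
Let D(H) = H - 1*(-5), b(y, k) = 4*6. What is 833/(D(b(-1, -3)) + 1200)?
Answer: 833/1229 ≈ 0.67779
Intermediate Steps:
b(y, k) = 24
D(H) = 5 + H (D(H) = H + 5 = 5 + H)
833/(D(b(-1, -3)) + 1200) = 833/((5 + 24) + 1200) = 833/(29 + 1200) = 833/1229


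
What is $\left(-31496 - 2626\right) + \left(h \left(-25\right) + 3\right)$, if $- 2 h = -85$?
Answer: $- \frac{70363}{2} \approx -35182.0$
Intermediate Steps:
$h = \frac{85}{2}$ ($h = \left(- \frac{1}{2}\right) \left(-85\right) = \frac{85}{2} \approx 42.5$)
$\left(-31496 - 2626\right) + \left(h \left(-25\right) + 3\right) = \left(-31496 - 2626\right) + \left(\frac{85}{2} \left(-25\right) + 3\right) = -34122 + \left(- \frac{2125}{2} + 3\right) = -34122 - \frac{2119}{2} = - \frac{70363}{2}$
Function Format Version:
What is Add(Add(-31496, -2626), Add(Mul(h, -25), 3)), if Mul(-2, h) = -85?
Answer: Rational(-70363, 2) ≈ -35182.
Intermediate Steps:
h = Rational(85, 2) (h = Mul(Rational(-1, 2), -85) = Rational(85, 2) ≈ 42.500)
Add(Add(-31496, -2626), Add(Mul(h, -25), 3)) = Add(Add(-31496, -2626), Add(Mul(Rational(85, 2), -25), 3)) = Add(-34122, Add(Rational(-2125, 2), 3)) = Add(-34122, Rational(-2119, 2)) = Rational(-70363, 2)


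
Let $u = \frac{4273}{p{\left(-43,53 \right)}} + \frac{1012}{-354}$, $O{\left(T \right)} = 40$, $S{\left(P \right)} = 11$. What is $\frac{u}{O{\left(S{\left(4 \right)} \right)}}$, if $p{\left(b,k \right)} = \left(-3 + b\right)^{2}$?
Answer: $- \frac{62875}{2996256} \approx -0.020985$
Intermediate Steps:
$u = - \frac{314375}{374532}$ ($u = \frac{4273}{\left(-3 - 43\right)^{2}} + \frac{1012}{-354} = \frac{4273}{\left(-46\right)^{2}} + 1012 \left(- \frac{1}{354}\right) = \frac{4273}{2116} - \frac{506}{177} = - \frac{314375}{374532} \approx -0.83938$)
$\frac{u}{O{\left(S{\left(4 \right)} \right)}} = - \frac{314375}{374532 \cdot 40} = \left(- \frac{314375}{374532}\right) \frac{1}{40} = - \frac{62875}{2996256}$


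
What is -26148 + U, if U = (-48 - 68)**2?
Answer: -12692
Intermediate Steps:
U = 13456 (U = (-116)**2 = 13456)
-26148 + U = -26148 + 13456 = -12692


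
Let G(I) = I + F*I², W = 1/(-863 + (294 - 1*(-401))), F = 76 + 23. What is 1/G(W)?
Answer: -9408/23 ≈ -409.04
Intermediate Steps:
F = 99
W = -1/168 (W = 1/(-863 + (294 + 401)) = 1/(-863 + 695) = 1/(-168) = -1/168 ≈ -0.0059524)
G(I) = I + 99*I²
1/G(W) = 1/(-(1 + 99*(-1/168))/168) = 1/(-(1 - 33/56)/168) = 1/(-1/168*23/56) = 1/(-23/9408) = -9408/23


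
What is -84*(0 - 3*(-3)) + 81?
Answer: -675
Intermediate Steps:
-84*(0 - 3*(-3)) + 81 = -84*(0 + 9) + 81 = -84*9 + 81 = -756 + 81 = -675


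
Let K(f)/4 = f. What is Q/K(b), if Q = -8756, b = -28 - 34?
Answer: 2189/62 ≈ 35.306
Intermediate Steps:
b = -62
K(f) = 4*f
Q/K(b) = -8756/(4*(-62)) = -8756/(-248) = -8756*(-1/248) = 2189/62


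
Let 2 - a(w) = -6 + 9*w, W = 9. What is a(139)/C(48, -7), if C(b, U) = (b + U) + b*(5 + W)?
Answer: -1243/713 ≈ -1.7433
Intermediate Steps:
a(w) = 8 - 9*w (a(w) = 2 - (-6 + 9*w) = 2 + (6 - 9*w) = 8 - 9*w)
C(b, U) = U + 15*b (C(b, U) = (b + U) + b*(5 + 9) = (U + b) + b*14 = (U + b) + 14*b = U + 15*b)
a(139)/C(48, -7) = (8 - 9*139)/(-7 + 15*48) = (8 - 1251)/(-7 + 720) = -1243/713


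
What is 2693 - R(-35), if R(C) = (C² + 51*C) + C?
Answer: 3288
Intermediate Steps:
R(C) = C² + 52*C
2693 - R(-35) = 2693 - (-35)*(52 - 35) = 2693 - (-35)*17 = 2693 - 1*(-595) = 2693 + 595 = 3288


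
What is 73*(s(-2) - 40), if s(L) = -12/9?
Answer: -9052/3 ≈ -3017.3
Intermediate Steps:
s(L) = -4/3 (s(L) = -12*⅑ = -4/3)
73*(s(-2) - 40) = 73*(-4/3 - 40) = 73*(-124/3) = -9052/3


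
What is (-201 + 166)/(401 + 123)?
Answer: -35/524 ≈ -0.066794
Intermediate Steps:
(-201 + 166)/(401 + 123) = -35/524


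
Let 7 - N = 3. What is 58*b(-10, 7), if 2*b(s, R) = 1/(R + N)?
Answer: 29/11 ≈ 2.6364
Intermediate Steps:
N = 4 (N = 7 - 1*3 = 7 - 3 = 4)
b(s, R) = 1/(2*(4 + R)) (b(s, R) = 1/(2*(R + 4)) = 1/(2*(4 + R)))
58*b(-10, 7) = 58*(1/(2*(4 + 7))) = 58*((½)/11) = 58*((½)*(1/11)) = 58*(1/22) = 29/11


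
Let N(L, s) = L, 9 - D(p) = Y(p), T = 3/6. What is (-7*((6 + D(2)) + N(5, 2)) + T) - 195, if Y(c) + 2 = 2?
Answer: -669/2 ≈ -334.50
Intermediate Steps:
Y(c) = 0 (Y(c) = -2 + 2 = 0)
T = ½ (T = 3*(⅙) = ½ ≈ 0.50000)
D(p) = 9 (D(p) = 9 - 1*0 = 9 + 0 = 9)
(-7*((6 + D(2)) + N(5, 2)) + T) - 195 = (-7*((6 + 9) + 5) + ½) - 195 = (-7*(15 + 5) + ½) - 195 = (-7*20 + ½) - 195 = (-140 + ½) - 195 = -279/2 - 195 = -669/2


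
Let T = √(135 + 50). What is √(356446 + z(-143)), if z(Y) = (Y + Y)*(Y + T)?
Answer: √(397344 - 286*√185) ≈ 627.26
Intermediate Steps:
T = √185 ≈ 13.601
z(Y) = 2*Y*(Y + √185) (z(Y) = (Y + Y)*(Y + √185) = (2*Y)*(Y + √185) = 2*Y*(Y + √185))
√(356446 + z(-143)) = √(356446 + 2*(-143)*(-143 + √185)) = √(356446 + (40898 - 286*√185)) = √(397344 - 286*√185)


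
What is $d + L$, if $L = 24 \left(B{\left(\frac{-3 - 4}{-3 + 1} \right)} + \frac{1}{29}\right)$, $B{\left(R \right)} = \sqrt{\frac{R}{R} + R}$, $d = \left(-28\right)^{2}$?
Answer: $\frac{22760}{29} + 36 \sqrt{2} \approx 835.74$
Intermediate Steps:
$d = 784$
$B{\left(R \right)} = \sqrt{1 + R}$
$L = \frac{24}{29} + 36 \sqrt{2}$ ($L = 24 \left(\sqrt{1 + \frac{-3 - 4}{-3 + 1}} + \frac{1}{29}\right) = 24 \left(\sqrt{1 - \frac{7}{-2}} + \frac{1}{29}\right) = 24 \left(\sqrt{1 - - \frac{7}{2}} + \frac{1}{29}\right) = 24 \left(\sqrt{1 + \frac{7}{2}} + \frac{1}{29}\right) = 24 \left(\sqrt{\frac{9}{2}} + \frac{1}{29}\right) = 24 \left(\frac{3 \sqrt{2}}{2} + \frac{1}{29}\right) = 24 \left(\frac{1}{29} + \frac{3 \sqrt{2}}{2}\right) = \frac{24}{29} + 36 \sqrt{2} \approx 51.739$)
$d + L = 784 + \left(\frac{24}{29} + 36 \sqrt{2}\right) = \frac{22760}{29} + 36 \sqrt{2}$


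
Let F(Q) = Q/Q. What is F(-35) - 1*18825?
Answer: -18824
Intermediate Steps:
F(Q) = 1
F(-35) - 1*18825 = 1 - 1*18825 = 1 - 18825 = -18824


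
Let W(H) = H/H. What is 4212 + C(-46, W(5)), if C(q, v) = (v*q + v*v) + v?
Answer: 4168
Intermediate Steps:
W(H) = 1
C(q, v) = v + v² + q*v (C(q, v) = (q*v + v²) + v = (v² + q*v) + v = v + v² + q*v)
4212 + C(-46, W(5)) = 4212 + 1*(1 - 46 + 1) = 4212 + 1*(-44) = 4212 - 44 = 4168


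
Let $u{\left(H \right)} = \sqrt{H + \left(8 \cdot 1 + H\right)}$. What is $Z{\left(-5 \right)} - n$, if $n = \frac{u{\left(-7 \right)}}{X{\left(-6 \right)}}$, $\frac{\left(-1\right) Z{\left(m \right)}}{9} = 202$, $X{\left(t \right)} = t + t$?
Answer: $-1818 + \frac{i \sqrt{6}}{12} \approx -1818.0 + 0.20412 i$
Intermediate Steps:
$u{\left(H \right)} = \sqrt{8 + 2 H}$ ($u{\left(H \right)} = \sqrt{H + \left(8 + H\right)} = \sqrt{8 + 2 H}$)
$X{\left(t \right)} = 2 t$
$Z{\left(m \right)} = -1818$ ($Z{\left(m \right)} = \left(-9\right) 202 = -1818$)
$n = - \frac{i \sqrt{6}}{12}$ ($n = \frac{\sqrt{8 + 2 \left(-7\right)}}{2 \left(-6\right)} = \frac{\sqrt{8 - 14}}{-12} = \sqrt{-6} \left(- \frac{1}{12}\right) = i \sqrt{6} \left(- \frac{1}{12}\right) = - \frac{i \sqrt{6}}{12} \approx - 0.20412 i$)
$Z{\left(-5 \right)} - n = -1818 - - \frac{i \sqrt{6}}{12} = -1818 + \frac{i \sqrt{6}}{12}$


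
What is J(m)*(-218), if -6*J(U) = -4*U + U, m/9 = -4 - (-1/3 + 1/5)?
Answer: 18966/5 ≈ 3793.2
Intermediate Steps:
m = -174/5 (m = 9*(-4 - (-1/3 + 1/5)) = 9*(-4 - (-1*⅓ + 1*(⅕))) = 9*(-4 - (-⅓ + ⅕)) = 9*(-4 - 1*(-2/15)) = 9*(-4 + 2/15) = 9*(-58/15) = -174/5 ≈ -34.800)
J(U) = U/2 (J(U) = -(-4*U + U)/6 = -(-1)*U/2 = U/2)
J(m)*(-218) = ((½)*(-174/5))*(-218) = -87/5*(-218) = 18966/5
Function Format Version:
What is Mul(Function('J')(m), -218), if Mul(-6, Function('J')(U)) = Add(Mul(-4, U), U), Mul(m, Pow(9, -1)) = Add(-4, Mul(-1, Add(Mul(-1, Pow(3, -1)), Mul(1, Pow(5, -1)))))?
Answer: Rational(18966, 5) ≈ 3793.2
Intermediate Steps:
m = Rational(-174, 5) (m = Mul(9, Add(-4, Mul(-1, Add(Mul(-1, Pow(3, -1)), Mul(1, Pow(5, -1)))))) = Mul(9, Add(-4, Mul(-1, Add(Mul(-1, Rational(1, 3)), Mul(1, Rational(1, 5)))))) = Mul(9, Add(-4, Mul(-1, Add(Rational(-1, 3), Rational(1, 5))))) = Mul(9, Add(-4, Mul(-1, Rational(-2, 15)))) = Mul(9, Add(-4, Rational(2, 15))) = Mul(9, Rational(-58, 15)) = Rational(-174, 5) ≈ -34.800)
Function('J')(U) = Mul(Rational(1, 2), U) (Function('J')(U) = Mul(Rational(-1, 6), Add(Mul(-4, U), U)) = Mul(Rational(-1, 6), Mul(-3, U)) = Mul(Rational(1, 2), U))
Mul(Function('J')(m), -218) = Mul(Mul(Rational(1, 2), Rational(-174, 5)), -218) = Mul(Rational(-87, 5), -218) = Rational(18966, 5)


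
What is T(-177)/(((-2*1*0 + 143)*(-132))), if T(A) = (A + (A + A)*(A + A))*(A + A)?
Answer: 7383201/3146 ≈ 2346.9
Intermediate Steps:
T(A) = 2*A*(A + 4*A²) (T(A) = (A + (2*A)*(2*A))*(2*A) = (A + 4*A²)*(2*A) = 2*A*(A + 4*A²))
T(-177)/(((-2*1*0 + 143)*(-132))) = ((-177)²*(2 + 8*(-177)))/(((-2*1*0 + 143)*(-132))) = (31329*(2 - 1416))/(((-2*0 + 143)*(-132))) = (31329*(-1414))/(((0 + 143)*(-132))) = -44299206/(143*(-132)) = -44299206/(-18876) = -44299206*(-1/18876) = 7383201/3146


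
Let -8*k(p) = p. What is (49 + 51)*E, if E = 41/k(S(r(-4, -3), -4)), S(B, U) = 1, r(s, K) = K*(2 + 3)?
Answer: -32800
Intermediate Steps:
r(s, K) = 5*K (r(s, K) = K*5 = 5*K)
k(p) = -p/8
E = -328 (E = 41/((-⅛*1)) = 41/(-⅛) = 41*(-8) = -328)
(49 + 51)*E = (49 + 51)*(-328) = 100*(-328) = -32800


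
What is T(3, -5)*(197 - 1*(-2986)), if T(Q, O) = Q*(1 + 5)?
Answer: 57294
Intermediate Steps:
T(Q, O) = 6*Q (T(Q, O) = Q*6 = 6*Q)
T(3, -5)*(197 - 1*(-2986)) = (6*3)*(197 - 1*(-2986)) = 18*(197 + 2986) = 18*3183 = 57294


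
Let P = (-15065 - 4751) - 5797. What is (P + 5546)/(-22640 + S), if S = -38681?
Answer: 20067/61321 ≈ 0.32725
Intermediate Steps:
P = -25613 (P = -19816 - 5797 = -25613)
(P + 5546)/(-22640 + S) = (-25613 + 5546)/(-22640 - 38681) = -20067/(-61321) = -20067*(-1/61321) = 20067/61321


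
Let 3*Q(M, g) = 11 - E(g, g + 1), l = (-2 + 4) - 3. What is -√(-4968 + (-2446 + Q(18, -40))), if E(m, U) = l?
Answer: -I*√7410 ≈ -86.081*I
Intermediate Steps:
l = -1 (l = 2 - 3 = -1)
E(m, U) = -1
Q(M, g) = 4 (Q(M, g) = (11 - 1*(-1))/3 = (11 + 1)/3 = (⅓)*12 = 4)
-√(-4968 + (-2446 + Q(18, -40))) = -√(-4968 + (-2446 + 4)) = -√(-4968 - 2442) = -√(-7410) = -I*√7410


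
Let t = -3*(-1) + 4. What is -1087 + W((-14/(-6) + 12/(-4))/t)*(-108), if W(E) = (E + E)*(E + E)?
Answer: -53455/49 ≈ -1090.9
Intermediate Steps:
t = 7 (t = 3 + 4 = 7)
W(E) = 4*E² (W(E) = (2*E)*(2*E) = 4*E²)
-1087 + W((-14/(-6) + 12/(-4))/t)*(-108) = -1087 + (4*((-14/(-6) + 12/(-4))/7)²)*(-108) = -1087 + (4*((-14*(-⅙) + 12*(-¼))*(⅐))²)*(-108) = -1087 + (4*((7/3 - 3)*(⅐))²)*(-108) = -1087 + (4*(-⅔*⅐)²)*(-108) = -1087 + (4*(-2/21)²)*(-108) = -1087 + (4*(4/441))*(-108) = -1087 + (16/441)*(-108) = -1087 - 192/49 = -53455/49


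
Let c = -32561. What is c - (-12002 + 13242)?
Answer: -33801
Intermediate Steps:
c - (-12002 + 13242) = -32561 - (-12002 + 13242) = -32561 - 1*1240 = -32561 - 1240 = -33801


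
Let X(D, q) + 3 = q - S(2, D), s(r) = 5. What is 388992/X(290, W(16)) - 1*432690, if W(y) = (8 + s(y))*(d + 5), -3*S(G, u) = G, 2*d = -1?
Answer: -143482578/337 ≈ -4.2576e+5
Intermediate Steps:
d = -½ (d = (½)*(-1) = -½ ≈ -0.50000)
S(G, u) = -G/3
W(y) = 117/2 (W(y) = (8 + 5)*(-½ + 5) = 13*(9/2) = 117/2)
X(D, q) = -7/3 + q (X(D, q) = -3 + (q - (-1)*2/3) = -3 + (q - 1*(-⅔)) = -3 + (q + ⅔) = -3 + (⅔ + q) = -7/3 + q)
388992/X(290, W(16)) - 1*432690 = 388992/(-7/3 + 117/2) - 1*432690 = 388992/(337/6) - 432690 = 388992*(6/337) - 432690 = 2333952/337 - 432690 = -143482578/337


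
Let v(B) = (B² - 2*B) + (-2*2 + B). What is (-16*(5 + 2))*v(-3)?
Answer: -896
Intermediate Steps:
v(B) = -4 + B² - B (v(B) = (B² - 2*B) + (-4 + B) = -4 + B² - B)
(-16*(5 + 2))*v(-3) = (-16*(5 + 2))*(-4 + (-3)² - 1*(-3)) = (-16*7)*(-4 + 9 + 3) = -112*8 = -896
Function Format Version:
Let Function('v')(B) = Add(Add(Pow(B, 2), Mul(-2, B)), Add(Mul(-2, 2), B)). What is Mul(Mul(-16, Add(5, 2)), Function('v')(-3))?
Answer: -896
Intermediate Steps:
Function('v')(B) = Add(-4, Pow(B, 2), Mul(-1, B)) (Function('v')(B) = Add(Add(Pow(B, 2), Mul(-2, B)), Add(-4, B)) = Add(-4, Pow(B, 2), Mul(-1, B)))
Mul(Mul(-16, Add(5, 2)), Function('v')(-3)) = Mul(Mul(-16, Add(5, 2)), Add(-4, Pow(-3, 2), Mul(-1, -3))) = Mul(Mul(-16, 7), Add(-4, 9, 3)) = Mul(-112, 8) = -896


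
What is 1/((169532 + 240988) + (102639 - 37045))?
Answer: 1/476114 ≈ 2.1003e-6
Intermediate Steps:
1/((169532 + 240988) + (102639 - 37045)) = 1/(410520 + 65594) = 1/476114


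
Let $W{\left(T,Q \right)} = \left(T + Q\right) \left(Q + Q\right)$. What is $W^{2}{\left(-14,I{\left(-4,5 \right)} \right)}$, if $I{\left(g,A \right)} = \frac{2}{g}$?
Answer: $\frac{841}{4} \approx 210.25$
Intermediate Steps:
$W{\left(T,Q \right)} = 2 Q \left(Q + T\right)$ ($W{\left(T,Q \right)} = \left(Q + T\right) 2 Q = 2 Q \left(Q + T\right)$)
$W^{2}{\left(-14,I{\left(-4,5 \right)} \right)} = \left(2 \frac{2}{-4} \left(\frac{2}{-4} - 14\right)\right)^{2} = \left(2 \cdot 2 \left(- \frac{1}{4}\right) \left(2 \left(- \frac{1}{4}\right) - 14\right)\right)^{2} = \left(2 \left(- \frac{1}{2}\right) \left(- \frac{1}{2} - 14\right)\right)^{2} = \left(2 \left(- \frac{1}{2}\right) \left(- \frac{29}{2}\right)\right)^{2} = \left(\frac{29}{2}\right)^{2} = \frac{841}{4}$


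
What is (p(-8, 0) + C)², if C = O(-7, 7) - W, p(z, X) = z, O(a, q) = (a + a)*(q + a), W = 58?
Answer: 4356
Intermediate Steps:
O(a, q) = 2*a*(a + q) (O(a, q) = (2*a)*(a + q) = 2*a*(a + q))
C = -58 (C = 2*(-7)*(-7 + 7) - 1*58 = 2*(-7)*0 - 58 = 0 - 58 = -58)
(p(-8, 0) + C)² = (-8 - 58)² = (-66)² = 4356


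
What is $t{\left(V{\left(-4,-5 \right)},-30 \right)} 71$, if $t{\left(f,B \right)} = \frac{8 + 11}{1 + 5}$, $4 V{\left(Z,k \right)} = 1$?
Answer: $\frac{1349}{6} \approx 224.83$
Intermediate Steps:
$V{\left(Z,k \right)} = \frac{1}{4}$ ($V{\left(Z,k \right)} = \frac{1}{4} \cdot 1 = \frac{1}{4}$)
$t{\left(f,B \right)} = \frac{19}{6}$
$t{\left(V{\left(-4,-5 \right)},-30 \right)} 71 = \frac{19}{6} \cdot 71 = \frac{1349}{6}$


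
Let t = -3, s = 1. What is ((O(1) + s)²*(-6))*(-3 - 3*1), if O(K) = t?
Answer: 144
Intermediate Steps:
O(K) = -3
((O(1) + s)²*(-6))*(-3 - 3*1) = ((-3 + 1)²*(-6))*(-3 - 3*1) = ((-2)²*(-6))*(-3 - 3) = (4*(-6))*(-6) = -24*(-6) = 144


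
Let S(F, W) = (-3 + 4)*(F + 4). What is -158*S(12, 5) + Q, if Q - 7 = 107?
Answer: -2414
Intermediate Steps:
S(F, W) = 4 + F (S(F, W) = 1*(4 + F) = 4 + F)
Q = 114 (Q = 7 + 107 = 114)
-158*S(12, 5) + Q = -158*(4 + 12) + 114 = -158*16 + 114 = -2528 + 114 = -2414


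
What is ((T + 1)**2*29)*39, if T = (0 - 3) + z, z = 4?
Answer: 4524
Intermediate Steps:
T = 1 (T = (0 - 3) + 4 = -3 + 4 = 1)
((T + 1)**2*29)*39 = ((1 + 1)**2*29)*39 = (2**2*29)*39 = (4*29)*39 = 116*39 = 4524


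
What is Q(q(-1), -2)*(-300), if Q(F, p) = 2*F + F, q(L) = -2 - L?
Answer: 900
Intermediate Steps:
Q(F, p) = 3*F
Q(q(-1), -2)*(-300) = (3*(-2 - 1*(-1)))*(-300) = (3*(-2 + 1))*(-300) = (3*(-1))*(-300) = -3*(-300) = 900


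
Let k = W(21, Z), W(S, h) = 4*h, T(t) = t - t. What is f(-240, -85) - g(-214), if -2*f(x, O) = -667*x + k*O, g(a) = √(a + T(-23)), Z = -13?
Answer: -82250 - I*√214 ≈ -82250.0 - 14.629*I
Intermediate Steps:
T(t) = 0
g(a) = √a (g(a) = √(a + 0) = √a)
k = -52 (k = 4*(-13) = -52)
f(x, O) = 26*O + 667*x/2 (f(x, O) = -(-667*x - 52*O)/2 = 26*O + 667*x/2)
f(-240, -85) - g(-214) = (26*(-85) + (667/2)*(-240)) - √(-214) = (-2210 - 80040) - I*√214 = -82250 - I*√214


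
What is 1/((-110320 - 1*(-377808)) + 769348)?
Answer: 1/1036836 ≈ 9.6447e-7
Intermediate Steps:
1/((-110320 - 1*(-377808)) + 769348) = 1/((-110320 + 377808) + 769348) = 1/(267488 + 769348) = 1/1036836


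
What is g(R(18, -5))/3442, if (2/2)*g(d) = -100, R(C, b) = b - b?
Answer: -50/1721 ≈ -0.029053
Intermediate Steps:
R(C, b) = 0
g(d) = -100
g(R(18, -5))/3442 = -100/3442 = -100*1/3442 = -50/1721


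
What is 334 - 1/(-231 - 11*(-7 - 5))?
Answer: 33067/99 ≈ 334.01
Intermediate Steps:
334 - 1/(-231 - 11*(-7 - 5)) = 334 - 1/(-231 - 11*(-12)) = 334 - 1/(-231 + 132) = 334 - 1/(-99) = 334 - 1*(-1/99) = 334 + 1/99 = 33067/99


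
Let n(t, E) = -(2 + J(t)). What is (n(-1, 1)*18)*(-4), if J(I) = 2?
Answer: 288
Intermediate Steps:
n(t, E) = -4 (n(t, E) = -(2 + 2) = -1*4 = -4)
(n(-1, 1)*18)*(-4) = -4*18*(-4) = -72*(-4) = 288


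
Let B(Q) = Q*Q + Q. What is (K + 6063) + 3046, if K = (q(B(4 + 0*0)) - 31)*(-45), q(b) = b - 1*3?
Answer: 9739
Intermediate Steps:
B(Q) = Q + Q² (B(Q) = Q² + Q = Q + Q²)
q(b) = -3 + b (q(b) = b - 3 = -3 + b)
K = 630 (K = ((-3 + (4 + 0*0)*(1 + (4 + 0*0))) - 31)*(-45) = ((-3 + (4 + 0)*(1 + (4 + 0))) - 31)*(-45) = ((-3 + 4*(1 + 4)) - 31)*(-45) = ((-3 + 4*5) - 31)*(-45) = ((-3 + 20) - 31)*(-45) = (17 - 31)*(-45) = -14*(-45) = 630)
(K + 6063) + 3046 = (630 + 6063) + 3046 = 6693 + 3046 = 9739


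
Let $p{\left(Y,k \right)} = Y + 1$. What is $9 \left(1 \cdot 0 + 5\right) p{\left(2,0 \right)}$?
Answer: $135$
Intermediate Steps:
$p{\left(Y,k \right)} = 1 + Y$
$9 \left(1 \cdot 0 + 5\right) p{\left(2,0 \right)} = 9 \left(1 \cdot 0 + 5\right) \left(1 + 2\right) = 9 \left(0 + 5\right) 3 = 9 \cdot 5 \cdot 3 = 45 \cdot 3 = 135$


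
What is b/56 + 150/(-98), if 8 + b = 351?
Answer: 1801/392 ≈ 4.5944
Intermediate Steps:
b = 343 (b = -8 + 351 = 343)
b/56 + 150/(-98) = 343/56 + 150/(-98) = 343*(1/56) + 150*(-1/98) = 49/8 - 75/49 = 1801/392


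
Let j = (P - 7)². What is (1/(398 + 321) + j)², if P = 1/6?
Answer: 1460895255625/669981456 ≈ 2180.5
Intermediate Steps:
P = ⅙ ≈ 0.16667
j = 1681/36 (j = (⅙ - 7)² = (-41/6)² = 1681/36 ≈ 46.694)
(1/(398 + 321) + j)² = (1/(398 + 321) + 1681/36)² = (1/719 + 1681/36)² = (1208675/25884)² = 1460895255625/669981456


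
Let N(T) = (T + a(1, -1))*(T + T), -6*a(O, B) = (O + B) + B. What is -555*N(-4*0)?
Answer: 0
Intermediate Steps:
a(O, B) = -B/3 - O/6 (a(O, B) = -((O + B) + B)/6 = -((B + O) + B)/6 = -(O + 2*B)/6 = -B/3 - O/6)
N(T) = 2*T*(⅙ + T) (N(T) = (T + (-⅓*(-1) - ⅙*1))*(T + T) = (T + (⅓ - ⅙))*(2*T) = (T + ⅙)*(2*T) = (⅙ + T)*(2*T) = 2*T*(⅙ + T))
-555*N(-4*0) = -185*(-4*0)*(1 + 6*(-4*0)) = -185*0*(1 + 6*0) = -185*0*(1 + 0) = -185*0 = -555*0 = 0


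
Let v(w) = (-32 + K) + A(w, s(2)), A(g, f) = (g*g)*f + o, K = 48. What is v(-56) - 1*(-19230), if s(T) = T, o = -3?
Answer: 25515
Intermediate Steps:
A(g, f) = -3 + f*g² (A(g, f) = (g*g)*f - 3 = g²*f - 3 = f*g² - 3 = -3 + f*g²)
v(w) = 13 + 2*w² (v(w) = (-32 + 48) + (-3 + 2*w²) = 16 + (-3 + 2*w²) = 13 + 2*w²)
v(-56) - 1*(-19230) = (13 + 2*(-56)²) - 1*(-19230) = (13 + 2*3136) + 19230 = (13 + 6272) + 19230 = 6285 + 19230 = 25515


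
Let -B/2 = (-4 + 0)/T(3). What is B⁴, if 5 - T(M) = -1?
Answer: 256/81 ≈ 3.1605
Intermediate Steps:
T(M) = 6 (T(M) = 5 - 1*(-1) = 5 + 1 = 6)
B = 4/3 (B = -2*(-4 + 0)/6 = -(-8)/6 = -2*(-⅔) = 4/3 ≈ 1.3333)
B⁴ = (4/3)⁴ = 256/81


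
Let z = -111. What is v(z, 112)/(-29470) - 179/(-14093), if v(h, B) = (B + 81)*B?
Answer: -21382797/29665765 ≈ -0.72079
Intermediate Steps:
v(h, B) = B*(81 + B) (v(h, B) = (81 + B)*B = B*(81 + B))
v(z, 112)/(-29470) - 179/(-14093) = (112*(81 + 112))/(-29470) - 179/(-14093) = (112*193)*(-1/29470) - 179*(-1/14093) = 21616*(-1/29470) + 179/14093 = -1544/2105 + 179/14093 = -21382797/29665765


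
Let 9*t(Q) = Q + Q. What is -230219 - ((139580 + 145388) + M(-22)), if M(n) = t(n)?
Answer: -4636639/9 ≈ -5.1518e+5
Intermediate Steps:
t(Q) = 2*Q/9 (t(Q) = (Q + Q)/9 = (2*Q)/9 = 2*Q/9)
M(n) = 2*n/9
-230219 - ((139580 + 145388) + M(-22)) = -230219 - ((139580 + 145388) + (2/9)*(-22)) = -230219 - (284968 - 44/9) = -230219 - 1*2564668/9 = -230219 - 2564668/9 = -4636639/9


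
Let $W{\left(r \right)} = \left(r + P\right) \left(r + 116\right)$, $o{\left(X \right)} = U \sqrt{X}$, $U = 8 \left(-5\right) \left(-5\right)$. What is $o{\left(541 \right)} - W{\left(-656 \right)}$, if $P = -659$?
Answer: $-710100 + 200 \sqrt{541} \approx -7.0545 \cdot 10^{5}$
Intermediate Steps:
$U = 200$ ($U = \left(-40\right) \left(-5\right) = 200$)
$o{\left(X \right)} = 200 \sqrt{X}$
$W{\left(r \right)} = \left(-659 + r\right) \left(116 + r\right)$ ($W{\left(r \right)} = \left(r - 659\right) \left(r + 116\right) = \left(-659 + r\right) \left(116 + r\right)$)
$o{\left(541 \right)} - W{\left(-656 \right)} = 200 \sqrt{541} - \left(-76444 + \left(-656\right)^{2} - -356208\right) = 200 \sqrt{541} - \left(-76444 + 430336 + 356208\right) = 200 \sqrt{541} - 710100 = -710100 + 200 \sqrt{541}$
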